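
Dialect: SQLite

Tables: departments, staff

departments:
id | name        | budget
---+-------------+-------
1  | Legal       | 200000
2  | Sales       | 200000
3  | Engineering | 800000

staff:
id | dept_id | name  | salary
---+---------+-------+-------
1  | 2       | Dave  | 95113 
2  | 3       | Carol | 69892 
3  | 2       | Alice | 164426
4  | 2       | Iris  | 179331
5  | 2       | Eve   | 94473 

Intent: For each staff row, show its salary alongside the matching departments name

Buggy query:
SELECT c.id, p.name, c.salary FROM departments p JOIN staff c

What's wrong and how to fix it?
Bug: JOIN with no ON clause produces a cartesian product; every staff row pairs with every departments row

Fix: Specify the join condition linking the foreign key to the parent id

Corrected query:
SELECT c.id, p.name, c.salary FROM departments p JOIN staff c ON c.dept_id = p.id

Result:
id | name        | salary
---+-------------+-------
1  | Sales       | 95113 
2  | Engineering | 69892 
3  | Sales       | 164426
4  | Sales       | 179331
5  | Sales       | 94473 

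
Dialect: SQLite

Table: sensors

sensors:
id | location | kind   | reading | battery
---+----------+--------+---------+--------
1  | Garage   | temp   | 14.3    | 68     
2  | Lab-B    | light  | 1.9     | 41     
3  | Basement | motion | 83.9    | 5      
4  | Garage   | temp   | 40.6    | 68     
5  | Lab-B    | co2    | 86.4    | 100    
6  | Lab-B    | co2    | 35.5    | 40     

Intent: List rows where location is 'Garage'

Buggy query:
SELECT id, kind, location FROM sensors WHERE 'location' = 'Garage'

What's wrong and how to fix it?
Bug: Single quotes denote string literals in SQL; the column name is being compared as a constant string

Fix: Remove the quotes around the column name (or use double quotes for an identifier)

Corrected query:
SELECT id, kind, location FROM sensors WHERE location = 'Garage'

Result:
id | kind | location
---+------+---------
1  | temp | Garage  
4  | temp | Garage  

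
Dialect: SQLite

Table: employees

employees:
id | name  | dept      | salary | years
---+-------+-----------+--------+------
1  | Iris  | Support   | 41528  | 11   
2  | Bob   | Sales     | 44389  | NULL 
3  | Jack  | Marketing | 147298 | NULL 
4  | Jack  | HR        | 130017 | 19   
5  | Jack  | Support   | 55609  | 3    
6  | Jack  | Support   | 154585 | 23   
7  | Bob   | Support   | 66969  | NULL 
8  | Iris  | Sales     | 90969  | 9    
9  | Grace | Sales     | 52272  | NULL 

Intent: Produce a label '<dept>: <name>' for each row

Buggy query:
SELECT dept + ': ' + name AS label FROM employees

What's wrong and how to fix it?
Bug: SQLite uses || for string concatenation; + coerces text to numbers (yielding 0)

Fix: Replace + with || to concatenate text

Corrected query:
SELECT dept || ': ' || name AS label FROM employees

Result:
label          
---------------
Support: Iris  
Sales: Bob     
Marketing: Jack
HR: Jack       
Support: Jack  
Support: Jack  
Support: Bob   
Sales: Iris    
Sales: Grace   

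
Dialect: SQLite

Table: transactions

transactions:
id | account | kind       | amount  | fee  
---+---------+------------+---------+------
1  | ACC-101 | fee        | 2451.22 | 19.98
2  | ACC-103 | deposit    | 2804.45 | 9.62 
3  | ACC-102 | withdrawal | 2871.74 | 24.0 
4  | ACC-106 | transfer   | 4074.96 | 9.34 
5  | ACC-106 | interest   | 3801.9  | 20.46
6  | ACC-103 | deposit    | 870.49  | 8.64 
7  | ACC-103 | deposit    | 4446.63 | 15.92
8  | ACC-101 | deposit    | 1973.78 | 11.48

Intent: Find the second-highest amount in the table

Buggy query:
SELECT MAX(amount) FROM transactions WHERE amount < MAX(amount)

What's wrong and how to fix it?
Bug: MAX(amount) on the right of the comparison is an aggregate-in-WHERE error

Fix: Compute the overall MAX in a subquery, then take MAX of rows below it

Corrected query:
SELECT MAX(amount) FROM transactions WHERE amount < (SELECT MAX(amount) FROM transactions)

Result:
MAX(amount)
-----------
4074.96    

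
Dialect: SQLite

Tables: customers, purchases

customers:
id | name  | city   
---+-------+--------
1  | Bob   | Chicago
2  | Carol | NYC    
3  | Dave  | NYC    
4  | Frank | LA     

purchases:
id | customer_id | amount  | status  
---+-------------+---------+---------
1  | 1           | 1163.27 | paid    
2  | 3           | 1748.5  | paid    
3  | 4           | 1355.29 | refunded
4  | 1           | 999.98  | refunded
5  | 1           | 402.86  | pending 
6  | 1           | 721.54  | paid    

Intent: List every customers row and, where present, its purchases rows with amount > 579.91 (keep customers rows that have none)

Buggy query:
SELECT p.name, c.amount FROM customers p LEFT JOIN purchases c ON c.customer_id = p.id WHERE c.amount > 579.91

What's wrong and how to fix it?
Bug: Filtering c.amount in WHERE discards the NULL rows produced by LEFT JOIN, turning it into an inner join

Fix: Put 'c.amount > 579.91' in the JOIN's ON clause instead of WHERE

Corrected query:
SELECT p.name, c.amount FROM customers p LEFT JOIN purchases c ON c.customer_id = p.id AND c.amount > 579.91

Result:
name  | amount 
------+--------
Bob   | 721.54 
Bob   | 999.98 
Bob   | 1163.27
Carol | NULL   
Dave  | 1748.5 
Frank | 1355.29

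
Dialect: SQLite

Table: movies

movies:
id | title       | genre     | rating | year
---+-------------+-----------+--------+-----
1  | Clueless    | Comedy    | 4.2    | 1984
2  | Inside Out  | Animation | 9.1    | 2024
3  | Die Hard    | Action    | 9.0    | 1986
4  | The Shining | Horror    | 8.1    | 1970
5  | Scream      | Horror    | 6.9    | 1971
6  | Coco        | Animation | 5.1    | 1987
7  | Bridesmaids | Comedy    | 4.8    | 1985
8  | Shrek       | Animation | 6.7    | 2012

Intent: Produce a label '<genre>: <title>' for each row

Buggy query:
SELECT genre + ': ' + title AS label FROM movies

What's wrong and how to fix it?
Bug: '+' is numeric addition; on text columns SQLite converts them to 0 instead of concatenating

Fix: Replace + with || to concatenate text

Corrected query:
SELECT genre || ': ' || title AS label FROM movies

Result:
label                
---------------------
Comedy: Clueless     
Animation: Inside Out
Action: Die Hard     
Horror: The Shining  
Horror: Scream       
Animation: Coco      
Comedy: Bridesmaids  
Animation: Shrek     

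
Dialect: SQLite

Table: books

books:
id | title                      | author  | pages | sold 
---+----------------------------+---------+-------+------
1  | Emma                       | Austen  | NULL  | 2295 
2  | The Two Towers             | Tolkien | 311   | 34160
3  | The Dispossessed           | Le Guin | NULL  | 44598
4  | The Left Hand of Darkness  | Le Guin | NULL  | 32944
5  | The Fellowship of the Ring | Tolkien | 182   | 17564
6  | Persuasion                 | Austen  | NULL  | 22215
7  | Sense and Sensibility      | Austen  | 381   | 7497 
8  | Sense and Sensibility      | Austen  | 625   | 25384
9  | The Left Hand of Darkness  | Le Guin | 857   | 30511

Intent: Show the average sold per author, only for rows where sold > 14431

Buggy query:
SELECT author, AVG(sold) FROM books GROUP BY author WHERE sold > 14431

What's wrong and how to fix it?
Bug: WHERE cannot follow GROUP BY

Fix: Move the WHERE clause before GROUP BY

Corrected query:
SELECT author, AVG(sold) FROM books WHERE sold > 14431 GROUP BY author

Result:
author  | AVG(sold)   
--------+-------------
Austen  | 23799.5     
Le Guin | 36017.666667
Tolkien | 25862       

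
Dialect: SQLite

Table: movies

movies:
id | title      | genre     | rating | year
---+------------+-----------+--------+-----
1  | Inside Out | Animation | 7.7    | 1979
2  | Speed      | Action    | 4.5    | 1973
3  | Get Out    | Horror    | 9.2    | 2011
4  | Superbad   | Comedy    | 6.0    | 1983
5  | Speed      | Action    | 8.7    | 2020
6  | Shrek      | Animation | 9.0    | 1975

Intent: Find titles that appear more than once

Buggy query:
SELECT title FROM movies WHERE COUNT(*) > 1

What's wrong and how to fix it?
Bug: COUNT(*) is an aggregate and cannot be used in WHERE

Fix: Group first, then use HAVING for the count condition

Corrected query:
SELECT title FROM movies GROUP BY title HAVING COUNT(*) > 1

Result:
title
-----
Speed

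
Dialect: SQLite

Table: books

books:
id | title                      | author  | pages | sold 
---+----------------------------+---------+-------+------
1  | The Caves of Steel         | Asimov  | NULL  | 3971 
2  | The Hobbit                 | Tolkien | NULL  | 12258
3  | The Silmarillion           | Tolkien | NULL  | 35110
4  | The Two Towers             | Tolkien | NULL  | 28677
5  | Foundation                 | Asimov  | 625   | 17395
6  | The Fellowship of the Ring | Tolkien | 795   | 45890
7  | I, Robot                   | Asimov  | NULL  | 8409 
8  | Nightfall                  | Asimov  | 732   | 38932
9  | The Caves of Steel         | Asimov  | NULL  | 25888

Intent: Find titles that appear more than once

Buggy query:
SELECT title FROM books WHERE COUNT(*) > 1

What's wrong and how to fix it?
Bug: WHERE can't reference COUNT(*); aggregates are computed after WHERE

Fix: GROUP BY title, then filter groups with HAVING COUNT(*) > 1

Corrected query:
SELECT title FROM books GROUP BY title HAVING COUNT(*) > 1

Result:
title             
------------------
The Caves of Steel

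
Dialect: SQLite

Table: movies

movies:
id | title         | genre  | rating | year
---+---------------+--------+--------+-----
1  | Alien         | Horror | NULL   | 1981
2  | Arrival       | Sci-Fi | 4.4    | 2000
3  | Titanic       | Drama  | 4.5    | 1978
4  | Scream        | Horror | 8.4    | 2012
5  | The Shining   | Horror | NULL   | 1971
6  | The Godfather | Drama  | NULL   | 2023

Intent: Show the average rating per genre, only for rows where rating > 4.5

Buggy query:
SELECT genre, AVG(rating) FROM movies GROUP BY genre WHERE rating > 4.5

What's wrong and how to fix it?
Bug: Row-level WHERE must come before GROUP BY in the clause order

Fix: Move the WHERE clause before GROUP BY

Corrected query:
SELECT genre, AVG(rating) FROM movies WHERE rating > 4.5 GROUP BY genre

Result:
genre  | AVG(rating)
-------+------------
Horror | 8.4        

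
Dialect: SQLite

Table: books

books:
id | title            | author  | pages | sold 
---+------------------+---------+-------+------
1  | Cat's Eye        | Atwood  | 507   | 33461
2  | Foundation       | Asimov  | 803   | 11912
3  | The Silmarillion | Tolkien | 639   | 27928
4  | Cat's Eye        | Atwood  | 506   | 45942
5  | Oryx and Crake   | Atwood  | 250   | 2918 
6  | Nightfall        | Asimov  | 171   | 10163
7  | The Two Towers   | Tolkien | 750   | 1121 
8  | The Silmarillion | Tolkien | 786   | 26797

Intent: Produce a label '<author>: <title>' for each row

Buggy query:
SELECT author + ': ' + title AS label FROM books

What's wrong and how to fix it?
Bug: SQLite uses || for string concatenation; + coerces text to numbers (yielding 0)

Fix: Use the || operator for string concatenation

Corrected query:
SELECT author || ': ' || title AS label FROM books

Result:
label                    
-------------------------
Atwood: Cat's Eye        
Asimov: Foundation       
Tolkien: The Silmarillion
Atwood: Cat's Eye        
Atwood: Oryx and Crake   
Asimov: Nightfall        
Tolkien: The Two Towers  
Tolkien: The Silmarillion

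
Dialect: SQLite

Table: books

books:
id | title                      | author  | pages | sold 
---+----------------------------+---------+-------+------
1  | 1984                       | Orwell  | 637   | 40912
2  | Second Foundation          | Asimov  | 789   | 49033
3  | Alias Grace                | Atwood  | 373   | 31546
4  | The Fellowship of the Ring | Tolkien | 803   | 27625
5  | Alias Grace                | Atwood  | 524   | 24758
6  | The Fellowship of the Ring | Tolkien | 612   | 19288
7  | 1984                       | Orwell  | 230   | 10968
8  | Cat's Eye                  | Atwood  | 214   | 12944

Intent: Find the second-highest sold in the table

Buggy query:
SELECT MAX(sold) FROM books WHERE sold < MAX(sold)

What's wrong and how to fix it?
Bug: The inner MAX is an aggregate inside WHERE, which is not allowed

Fix: Put the inner MAX in a scalar subquery

Corrected query:
SELECT MAX(sold) FROM books WHERE sold < (SELECT MAX(sold) FROM books)

Result:
MAX(sold)
---------
40912    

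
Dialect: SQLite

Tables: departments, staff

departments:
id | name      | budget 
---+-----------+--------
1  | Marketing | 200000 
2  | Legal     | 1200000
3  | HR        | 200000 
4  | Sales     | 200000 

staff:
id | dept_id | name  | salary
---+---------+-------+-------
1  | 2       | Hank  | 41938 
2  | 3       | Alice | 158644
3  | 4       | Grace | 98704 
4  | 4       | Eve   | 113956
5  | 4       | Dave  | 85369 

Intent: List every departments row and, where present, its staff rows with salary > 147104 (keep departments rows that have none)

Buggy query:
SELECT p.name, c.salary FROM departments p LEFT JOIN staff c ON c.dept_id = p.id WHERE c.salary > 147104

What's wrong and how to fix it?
Bug: A WHERE condition on the right-hand table after LEFT JOIN drops unmatched parents

Fix: Put 'c.salary > 147104' in the JOIN's ON clause instead of WHERE

Corrected query:
SELECT p.name, c.salary FROM departments p LEFT JOIN staff c ON c.dept_id = p.id AND c.salary > 147104

Result:
name      | salary
----------+-------
Marketing | NULL  
Legal     | NULL  
HR        | 158644
Sales     | NULL  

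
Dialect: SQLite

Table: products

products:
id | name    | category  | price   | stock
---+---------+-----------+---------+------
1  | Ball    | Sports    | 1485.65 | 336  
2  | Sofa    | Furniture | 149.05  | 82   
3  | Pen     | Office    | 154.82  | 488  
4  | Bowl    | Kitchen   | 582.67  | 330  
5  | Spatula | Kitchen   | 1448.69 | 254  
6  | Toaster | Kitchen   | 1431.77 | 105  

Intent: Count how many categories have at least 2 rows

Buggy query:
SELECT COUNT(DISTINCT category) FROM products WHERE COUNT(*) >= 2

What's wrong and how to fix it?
Bug: COUNT(*) cannot appear in WHERE; the per-group count doesn't exist yet

Fix: Group first with HAVING COUNT(*) >= 2, then COUNT the resulting groups

Corrected query:
SELECT COUNT(*) FROM (SELECT category FROM products GROUP BY category HAVING COUNT(*) >= 2)

Result:
COUNT(*)
--------
1       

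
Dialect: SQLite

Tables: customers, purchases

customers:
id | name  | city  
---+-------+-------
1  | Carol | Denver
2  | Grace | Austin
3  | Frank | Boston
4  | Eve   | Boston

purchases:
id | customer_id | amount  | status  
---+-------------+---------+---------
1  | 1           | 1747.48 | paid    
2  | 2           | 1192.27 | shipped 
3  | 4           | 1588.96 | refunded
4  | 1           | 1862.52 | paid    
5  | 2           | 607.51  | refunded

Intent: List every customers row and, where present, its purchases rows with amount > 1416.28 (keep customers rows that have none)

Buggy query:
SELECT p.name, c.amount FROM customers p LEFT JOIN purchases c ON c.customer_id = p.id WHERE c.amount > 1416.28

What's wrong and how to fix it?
Bug: Filtering c.amount in WHERE discards the NULL rows produced by LEFT JOIN, turning it into an inner join

Fix: Move the right-table condition into the ON clause so unmatched parents are kept

Corrected query:
SELECT p.name, c.amount FROM customers p LEFT JOIN purchases c ON c.customer_id = p.id AND c.amount > 1416.28

Result:
name  | amount 
------+--------
Carol | 1747.48
Carol | 1862.52
Grace | NULL   
Frank | NULL   
Eve   | 1588.96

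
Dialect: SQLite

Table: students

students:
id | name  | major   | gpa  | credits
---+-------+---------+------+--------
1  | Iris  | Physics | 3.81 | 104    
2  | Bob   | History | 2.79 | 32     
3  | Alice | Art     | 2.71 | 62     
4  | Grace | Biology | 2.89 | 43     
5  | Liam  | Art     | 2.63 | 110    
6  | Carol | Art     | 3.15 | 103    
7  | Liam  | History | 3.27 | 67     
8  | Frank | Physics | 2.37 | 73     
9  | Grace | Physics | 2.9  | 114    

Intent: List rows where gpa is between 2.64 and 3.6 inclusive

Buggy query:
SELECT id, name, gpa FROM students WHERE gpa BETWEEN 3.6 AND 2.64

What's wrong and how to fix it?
Bug: The bounds are reversed; BETWEEN a AND b requires a <= b to match anything

Fix: Write BETWEEN 2.64 AND 3.6

Corrected query:
SELECT id, name, gpa FROM students WHERE gpa BETWEEN 2.64 AND 3.6

Result:
id | name  | gpa 
---+-------+-----
2  | Bob   | 2.79
3  | Alice | 2.71
4  | Grace | 2.89
6  | Carol | 3.15
7  | Liam  | 3.27
9  | Grace | 2.9 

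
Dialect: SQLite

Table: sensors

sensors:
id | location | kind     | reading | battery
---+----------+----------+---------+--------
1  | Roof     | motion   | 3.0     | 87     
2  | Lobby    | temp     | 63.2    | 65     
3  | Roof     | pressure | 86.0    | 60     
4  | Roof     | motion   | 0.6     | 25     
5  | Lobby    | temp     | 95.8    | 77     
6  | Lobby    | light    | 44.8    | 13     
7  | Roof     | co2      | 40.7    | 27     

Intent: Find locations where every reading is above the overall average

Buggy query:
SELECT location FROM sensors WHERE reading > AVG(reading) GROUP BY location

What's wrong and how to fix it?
Bug: AVG() is an aggregate; it can't sit directly in WHERE

Fix: Use a subquery for AVG and a HAVING MIN(...) filter so the condition holds for every row in the group

Corrected query:
SELECT location FROM sensors GROUP BY location HAVING MIN(reading) > (SELECT AVG(reading) FROM sensors)

Result:
(no rows)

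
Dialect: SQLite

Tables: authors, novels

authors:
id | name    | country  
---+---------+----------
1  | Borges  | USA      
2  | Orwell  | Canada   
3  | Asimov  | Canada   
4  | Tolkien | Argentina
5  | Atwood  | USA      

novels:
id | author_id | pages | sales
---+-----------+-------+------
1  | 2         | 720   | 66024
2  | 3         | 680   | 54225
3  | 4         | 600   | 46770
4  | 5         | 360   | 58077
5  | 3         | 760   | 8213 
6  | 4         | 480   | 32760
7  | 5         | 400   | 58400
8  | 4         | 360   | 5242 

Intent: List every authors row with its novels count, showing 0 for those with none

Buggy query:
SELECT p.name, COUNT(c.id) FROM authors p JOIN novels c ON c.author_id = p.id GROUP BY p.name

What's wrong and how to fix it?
Bug: INNER JOIN drops authors rows that have no matching novels rows

Fix: Switch to LEFT JOIN to retain unmatched parent rows

Corrected query:
SELECT p.name, COUNT(c.id) FROM authors p LEFT JOIN novels c ON c.author_id = p.id GROUP BY p.name

Result:
name    | COUNT(c.id)
--------+------------
Asimov  | 2          
Atwood  | 2          
Borges  | 0          
Orwell  | 1          
Tolkien | 3          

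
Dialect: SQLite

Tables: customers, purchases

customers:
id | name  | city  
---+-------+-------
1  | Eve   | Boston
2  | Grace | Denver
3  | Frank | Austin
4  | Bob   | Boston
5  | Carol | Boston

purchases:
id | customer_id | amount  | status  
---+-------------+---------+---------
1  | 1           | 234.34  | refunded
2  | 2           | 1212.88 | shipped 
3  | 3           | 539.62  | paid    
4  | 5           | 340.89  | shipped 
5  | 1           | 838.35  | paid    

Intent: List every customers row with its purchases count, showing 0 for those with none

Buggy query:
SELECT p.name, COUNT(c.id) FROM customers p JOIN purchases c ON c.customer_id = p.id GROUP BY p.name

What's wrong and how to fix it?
Bug: An inner join excludes parents with zero children

Fix: Use LEFT JOIN so parents without children still appear (COUNT(c.id) gives 0)

Corrected query:
SELECT p.name, COUNT(c.id) FROM customers p LEFT JOIN purchases c ON c.customer_id = p.id GROUP BY p.name

Result:
name  | COUNT(c.id)
------+------------
Bob   | 0          
Carol | 1          
Eve   | 2          
Frank | 1          
Grace | 1          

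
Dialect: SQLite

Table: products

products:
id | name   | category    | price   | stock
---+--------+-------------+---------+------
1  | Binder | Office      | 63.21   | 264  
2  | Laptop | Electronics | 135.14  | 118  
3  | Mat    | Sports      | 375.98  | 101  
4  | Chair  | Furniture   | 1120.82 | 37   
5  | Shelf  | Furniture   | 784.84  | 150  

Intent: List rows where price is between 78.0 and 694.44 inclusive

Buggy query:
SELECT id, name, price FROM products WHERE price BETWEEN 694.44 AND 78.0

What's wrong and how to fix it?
Bug: The bounds are reversed; BETWEEN a AND b requires a <= b to match anything

Fix: Swap the bounds so the smaller value comes first

Corrected query:
SELECT id, name, price FROM products WHERE price BETWEEN 78.0 AND 694.44

Result:
id | name   | price 
---+--------+-------
2  | Laptop | 135.14
3  | Mat    | 375.98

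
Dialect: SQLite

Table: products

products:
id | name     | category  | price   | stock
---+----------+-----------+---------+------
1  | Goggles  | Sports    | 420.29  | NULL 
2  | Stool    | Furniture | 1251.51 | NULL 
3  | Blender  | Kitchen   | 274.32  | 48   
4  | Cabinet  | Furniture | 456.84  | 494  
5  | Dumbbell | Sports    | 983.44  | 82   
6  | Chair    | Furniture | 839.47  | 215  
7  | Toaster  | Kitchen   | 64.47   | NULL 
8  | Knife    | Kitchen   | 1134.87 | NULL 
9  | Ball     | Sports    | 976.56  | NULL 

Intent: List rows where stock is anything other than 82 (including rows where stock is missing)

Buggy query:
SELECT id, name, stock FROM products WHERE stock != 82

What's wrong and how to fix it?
Bug: 'stock != 82' is unknown when stock is NULL, so NULL rows are silently excluded

Fix: Add an explicit OR stock IS NULL to include the missing-value rows

Corrected query:
SELECT id, name, stock FROM products WHERE stock != 82 OR stock IS NULL

Result:
id | name    | stock
---+---------+------
1  | Goggles | NULL 
2  | Stool   | NULL 
3  | Blender | 48   
4  | Cabinet | 494  
6  | Chair   | 215  
7  | Toaster | NULL 
8  | Knife   | NULL 
9  | Ball    | NULL 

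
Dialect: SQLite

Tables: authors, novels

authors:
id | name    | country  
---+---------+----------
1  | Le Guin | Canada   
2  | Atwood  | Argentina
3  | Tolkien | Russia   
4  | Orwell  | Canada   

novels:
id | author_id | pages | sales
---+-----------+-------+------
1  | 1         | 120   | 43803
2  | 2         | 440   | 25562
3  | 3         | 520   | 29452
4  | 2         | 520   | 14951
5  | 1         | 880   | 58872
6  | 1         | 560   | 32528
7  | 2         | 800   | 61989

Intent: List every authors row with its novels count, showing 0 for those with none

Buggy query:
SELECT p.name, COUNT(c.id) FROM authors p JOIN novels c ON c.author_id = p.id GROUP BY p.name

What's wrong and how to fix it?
Bug: An inner join excludes parents with zero children

Fix: Switch to LEFT JOIN to retain unmatched parent rows

Corrected query:
SELECT p.name, COUNT(c.id) FROM authors p LEFT JOIN novels c ON c.author_id = p.id GROUP BY p.name

Result:
name    | COUNT(c.id)
--------+------------
Atwood  | 3          
Le Guin | 3          
Orwell  | 0          
Tolkien | 1          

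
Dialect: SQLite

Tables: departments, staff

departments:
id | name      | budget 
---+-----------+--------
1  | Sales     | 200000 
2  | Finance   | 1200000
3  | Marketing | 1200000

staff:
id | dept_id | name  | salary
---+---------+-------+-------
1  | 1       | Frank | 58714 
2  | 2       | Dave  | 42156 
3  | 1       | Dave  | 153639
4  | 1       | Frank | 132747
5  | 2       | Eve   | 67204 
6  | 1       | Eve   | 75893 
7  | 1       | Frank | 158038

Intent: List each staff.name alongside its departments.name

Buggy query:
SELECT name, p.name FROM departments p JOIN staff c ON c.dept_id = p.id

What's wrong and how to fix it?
Bug: Both tables have a 'name' column; the unqualified reference is ambiguous

Fix: Qualify the column with its table alias (c.name)

Corrected query:
SELECT c.name, p.name FROM departments p JOIN staff c ON c.dept_id = p.id

Result:
name  | name   
------+--------
Frank | Sales  
Dave  | Finance
Dave  | Sales  
Frank | Sales  
Eve   | Finance
Eve   | Sales  
Frank | Sales  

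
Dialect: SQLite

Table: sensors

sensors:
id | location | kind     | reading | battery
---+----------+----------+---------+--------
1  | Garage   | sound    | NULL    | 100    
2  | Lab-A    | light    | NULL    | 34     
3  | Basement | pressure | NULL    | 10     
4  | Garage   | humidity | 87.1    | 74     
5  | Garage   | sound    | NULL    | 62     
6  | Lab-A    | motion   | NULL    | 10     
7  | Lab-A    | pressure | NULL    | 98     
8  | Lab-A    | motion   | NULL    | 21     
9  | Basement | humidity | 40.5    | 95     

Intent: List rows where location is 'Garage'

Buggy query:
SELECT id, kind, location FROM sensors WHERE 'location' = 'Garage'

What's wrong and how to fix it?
Bug: Single quotes denote string literals in SQL; the column name is being compared as a constant string

Fix: Reference the column as location without single quotes

Corrected query:
SELECT id, kind, location FROM sensors WHERE location = 'Garage'

Result:
id | kind     | location
---+----------+---------
1  | sound    | Garage  
4  | humidity | Garage  
5  | sound    | Garage  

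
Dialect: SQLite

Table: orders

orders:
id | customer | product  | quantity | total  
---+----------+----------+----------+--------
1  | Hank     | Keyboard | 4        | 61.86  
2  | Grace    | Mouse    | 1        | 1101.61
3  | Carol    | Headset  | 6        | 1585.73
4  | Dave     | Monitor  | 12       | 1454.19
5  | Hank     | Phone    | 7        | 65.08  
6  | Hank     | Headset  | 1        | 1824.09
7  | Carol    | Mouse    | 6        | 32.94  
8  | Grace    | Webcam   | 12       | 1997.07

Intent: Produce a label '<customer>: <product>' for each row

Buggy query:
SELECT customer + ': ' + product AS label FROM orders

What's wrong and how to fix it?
Bug: SQLite uses || for string concatenation; + coerces text to numbers (yielding 0)

Fix: Replace + with || to concatenate text

Corrected query:
SELECT customer || ': ' || product AS label FROM orders

Result:
label         
--------------
Hank: Keyboard
Grace: Mouse  
Carol: Headset
Dave: Monitor 
Hank: Phone   
Hank: Headset 
Carol: Mouse  
Grace: Webcam 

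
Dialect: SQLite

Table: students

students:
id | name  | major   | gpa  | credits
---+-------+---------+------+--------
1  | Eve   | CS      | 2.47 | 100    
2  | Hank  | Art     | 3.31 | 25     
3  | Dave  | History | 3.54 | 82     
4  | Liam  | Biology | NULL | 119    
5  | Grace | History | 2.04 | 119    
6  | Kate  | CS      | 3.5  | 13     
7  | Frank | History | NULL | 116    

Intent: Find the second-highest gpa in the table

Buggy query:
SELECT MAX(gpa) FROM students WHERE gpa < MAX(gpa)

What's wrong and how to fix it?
Bug: The inner MAX is an aggregate inside WHERE, which is not allowed

Fix: Compute the overall MAX in a subquery, then take MAX of rows below it

Corrected query:
SELECT MAX(gpa) FROM students WHERE gpa < (SELECT MAX(gpa) FROM students)

Result:
MAX(gpa)
--------
3.5     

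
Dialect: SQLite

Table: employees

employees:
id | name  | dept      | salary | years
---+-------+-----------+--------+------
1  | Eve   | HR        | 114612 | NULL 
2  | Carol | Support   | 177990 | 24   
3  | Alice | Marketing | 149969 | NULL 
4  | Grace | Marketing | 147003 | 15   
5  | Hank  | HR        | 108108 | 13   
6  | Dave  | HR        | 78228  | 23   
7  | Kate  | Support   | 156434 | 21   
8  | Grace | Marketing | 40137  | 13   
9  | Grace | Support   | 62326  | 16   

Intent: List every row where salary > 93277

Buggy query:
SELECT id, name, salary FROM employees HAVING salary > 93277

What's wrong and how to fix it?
Bug: HAVING filters the output of aggregation, but this query has no GROUP BY and no aggregate functions, so SQLite rejects it (HAVING clause on a non-aggregate query); the condition here is per row

Fix: Use WHERE for row-level filtering

Corrected query:
SELECT id, name, salary FROM employees WHERE salary > 93277

Result:
id | name  | salary
---+-------+-------
1  | Eve   | 114612
2  | Carol | 177990
3  | Alice | 149969
4  | Grace | 147003
5  | Hank  | 108108
7  | Kate  | 156434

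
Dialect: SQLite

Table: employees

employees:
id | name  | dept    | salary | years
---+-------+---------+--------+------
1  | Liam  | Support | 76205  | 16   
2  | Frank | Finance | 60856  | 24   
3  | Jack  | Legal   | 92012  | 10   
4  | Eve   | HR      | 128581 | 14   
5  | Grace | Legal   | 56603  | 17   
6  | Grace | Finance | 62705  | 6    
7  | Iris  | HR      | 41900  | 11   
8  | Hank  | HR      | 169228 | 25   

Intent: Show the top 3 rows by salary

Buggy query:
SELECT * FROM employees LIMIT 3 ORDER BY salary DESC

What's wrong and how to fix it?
Bug: LIMIT must come after ORDER BY

Fix: Swap the clauses: ORDER BY first, then LIMIT

Corrected query:
SELECT * FROM employees ORDER BY salary DESC LIMIT 3

Result:
id | name | dept  | salary | years
---+------+-------+--------+------
8  | Hank | HR    | 169228 | 25   
4  | Eve  | HR    | 128581 | 14   
3  | Jack | Legal | 92012  | 10   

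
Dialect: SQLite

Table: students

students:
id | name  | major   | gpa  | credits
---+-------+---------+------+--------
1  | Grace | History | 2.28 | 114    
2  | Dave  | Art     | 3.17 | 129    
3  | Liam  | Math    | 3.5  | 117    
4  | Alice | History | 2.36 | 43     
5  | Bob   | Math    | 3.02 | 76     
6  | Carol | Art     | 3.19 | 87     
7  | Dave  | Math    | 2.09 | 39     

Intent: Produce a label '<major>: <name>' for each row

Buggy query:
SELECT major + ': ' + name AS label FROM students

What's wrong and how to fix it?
Bug: SQLite uses || for string concatenation; + coerces text to numbers (yielding 0)

Fix: Replace + with || to concatenate text

Corrected query:
SELECT major || ': ' || name AS label FROM students

Result:
label         
--------------
History: Grace
Art: Dave     
Math: Liam    
History: Alice
Math: Bob     
Art: Carol    
Math: Dave    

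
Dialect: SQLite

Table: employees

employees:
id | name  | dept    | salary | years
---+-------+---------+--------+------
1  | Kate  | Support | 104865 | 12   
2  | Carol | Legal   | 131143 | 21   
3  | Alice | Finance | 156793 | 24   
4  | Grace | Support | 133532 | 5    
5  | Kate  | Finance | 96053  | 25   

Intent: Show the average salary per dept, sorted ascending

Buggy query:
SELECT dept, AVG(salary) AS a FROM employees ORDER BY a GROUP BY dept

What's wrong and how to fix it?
Bug: ORDER BY appears before GROUP BY; SQL clause order requires GROUP BY first

Fix: Reorder: SELECT … FROM … GROUP BY … ORDER BY …

Corrected query:
SELECT dept, AVG(salary) AS a FROM employees GROUP BY dept ORDER BY a

Result:
dept    | a       
--------+---------
Support | 119198.5
Finance | 126423  
Legal   | 131143  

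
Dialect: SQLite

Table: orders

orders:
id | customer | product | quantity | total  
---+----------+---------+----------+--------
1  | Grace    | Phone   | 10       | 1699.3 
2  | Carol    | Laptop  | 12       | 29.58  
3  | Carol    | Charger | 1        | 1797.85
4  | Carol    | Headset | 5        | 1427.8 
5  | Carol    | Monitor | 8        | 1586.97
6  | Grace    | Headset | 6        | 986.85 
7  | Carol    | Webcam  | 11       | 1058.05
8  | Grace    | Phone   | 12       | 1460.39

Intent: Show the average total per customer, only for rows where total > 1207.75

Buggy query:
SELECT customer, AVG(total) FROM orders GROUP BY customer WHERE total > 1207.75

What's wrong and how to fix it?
Bug: WHERE cannot follow GROUP BY

Fix: Move the WHERE clause before GROUP BY

Corrected query:
SELECT customer, AVG(total) FROM orders WHERE total > 1207.75 GROUP BY customer

Result:
customer | AVG(total) 
---------+------------
Carol    | 1604.206667
Grace    | 1579.845   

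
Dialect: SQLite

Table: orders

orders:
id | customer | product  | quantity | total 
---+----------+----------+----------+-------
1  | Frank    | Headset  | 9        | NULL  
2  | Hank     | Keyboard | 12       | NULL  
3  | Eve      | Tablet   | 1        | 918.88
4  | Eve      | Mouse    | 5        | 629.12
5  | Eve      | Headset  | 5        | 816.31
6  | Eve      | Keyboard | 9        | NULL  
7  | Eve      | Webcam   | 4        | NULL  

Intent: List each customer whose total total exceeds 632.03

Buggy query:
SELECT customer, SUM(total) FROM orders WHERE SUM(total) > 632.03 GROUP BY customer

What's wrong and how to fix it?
Bug: SUM(total) is an aggregate, but WHERE filters rows before aggregation

Fix: Use HAVING (which filters groups after aggregation) instead of WHERE

Corrected query:
SELECT customer, SUM(total) FROM orders GROUP BY customer HAVING SUM(total) > 632.03

Result:
customer | SUM(total)
---------+-----------
Eve      | 2364.31   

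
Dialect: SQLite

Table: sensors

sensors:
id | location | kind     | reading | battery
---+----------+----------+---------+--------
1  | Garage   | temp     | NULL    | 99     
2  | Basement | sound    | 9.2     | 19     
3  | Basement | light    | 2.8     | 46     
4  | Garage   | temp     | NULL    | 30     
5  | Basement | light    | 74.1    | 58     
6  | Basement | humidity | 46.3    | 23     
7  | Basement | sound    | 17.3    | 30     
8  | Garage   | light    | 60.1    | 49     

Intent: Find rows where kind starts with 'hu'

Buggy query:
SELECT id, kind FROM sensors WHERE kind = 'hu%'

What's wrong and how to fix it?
Bug: '=' compares the literal string including the % character; pattern matching needs LIKE

Fix: Use LIKE for wildcard pattern matching

Corrected query:
SELECT id, kind FROM sensors WHERE kind LIKE 'hu%'

Result:
id | kind    
---+---------
6  | humidity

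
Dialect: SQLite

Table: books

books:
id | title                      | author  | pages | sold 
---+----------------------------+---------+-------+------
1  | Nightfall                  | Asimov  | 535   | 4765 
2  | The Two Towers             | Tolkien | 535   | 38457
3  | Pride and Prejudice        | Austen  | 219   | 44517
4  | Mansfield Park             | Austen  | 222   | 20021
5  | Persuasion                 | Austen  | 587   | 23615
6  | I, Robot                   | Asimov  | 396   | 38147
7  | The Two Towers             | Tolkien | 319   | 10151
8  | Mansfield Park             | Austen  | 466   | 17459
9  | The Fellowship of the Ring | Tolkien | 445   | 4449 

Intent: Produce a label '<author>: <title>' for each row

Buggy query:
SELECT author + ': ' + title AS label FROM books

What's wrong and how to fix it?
Bug: '+' is numeric addition; on text columns SQLite converts them to 0 instead of concatenating

Fix: Replace + with || to concatenate text

Corrected query:
SELECT author || ': ' || title AS label FROM books

Result:
label                              
-----------------------------------
Asimov: Nightfall                  
Tolkien: The Two Towers            
Austen: Pride and Prejudice        
Austen: Mansfield Park             
Austen: Persuasion                 
Asimov: I, Robot                   
Tolkien: The Two Towers            
Austen: Mansfield Park             
Tolkien: The Fellowship of the Ring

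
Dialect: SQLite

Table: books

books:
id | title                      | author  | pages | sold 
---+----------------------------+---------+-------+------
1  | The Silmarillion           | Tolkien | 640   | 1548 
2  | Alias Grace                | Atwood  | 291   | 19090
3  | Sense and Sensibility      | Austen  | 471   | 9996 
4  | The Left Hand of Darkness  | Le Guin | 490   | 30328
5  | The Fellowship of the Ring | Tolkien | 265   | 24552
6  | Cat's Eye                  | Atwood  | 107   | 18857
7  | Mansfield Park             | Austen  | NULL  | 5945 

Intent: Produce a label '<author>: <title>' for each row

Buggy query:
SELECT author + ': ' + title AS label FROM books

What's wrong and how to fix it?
Bug: '+' is numeric addition; on text columns SQLite converts them to 0 instead of concatenating

Fix: Replace + with || to concatenate text

Corrected query:
SELECT author || ': ' || title AS label FROM books

Result:
label                              
-----------------------------------
Tolkien: The Silmarillion          
Atwood: Alias Grace                
Austen: Sense and Sensibility      
Le Guin: The Left Hand of Darkness 
Tolkien: The Fellowship of the Ring
Atwood: Cat's Eye                  
Austen: Mansfield Park             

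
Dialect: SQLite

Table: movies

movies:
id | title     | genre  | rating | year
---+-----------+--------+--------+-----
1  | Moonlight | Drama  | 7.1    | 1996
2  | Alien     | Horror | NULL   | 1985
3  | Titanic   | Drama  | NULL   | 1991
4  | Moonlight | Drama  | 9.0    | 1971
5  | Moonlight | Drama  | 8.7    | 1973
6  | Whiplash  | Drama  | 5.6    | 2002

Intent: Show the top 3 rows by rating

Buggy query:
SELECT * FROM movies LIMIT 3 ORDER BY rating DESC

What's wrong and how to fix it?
Bug: LIMIT must come after ORDER BY

Fix: Sort with ORDER BY, then apply LIMIT

Corrected query:
SELECT * FROM movies ORDER BY rating DESC LIMIT 3

Result:
id | title     | genre | rating | year
---+-----------+-------+--------+-----
4  | Moonlight | Drama | 9      | 1971
5  | Moonlight | Drama | 8.7    | 1973
1  | Moonlight | Drama | 7.1    | 1996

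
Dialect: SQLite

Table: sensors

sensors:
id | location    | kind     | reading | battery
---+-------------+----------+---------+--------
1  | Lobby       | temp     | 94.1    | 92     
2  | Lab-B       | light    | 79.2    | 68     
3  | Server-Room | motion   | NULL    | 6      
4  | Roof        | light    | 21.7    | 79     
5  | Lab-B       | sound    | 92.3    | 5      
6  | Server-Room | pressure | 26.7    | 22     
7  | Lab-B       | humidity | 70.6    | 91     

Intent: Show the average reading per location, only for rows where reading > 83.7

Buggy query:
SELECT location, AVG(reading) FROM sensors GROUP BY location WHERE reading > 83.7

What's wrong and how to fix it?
Bug: WHERE cannot follow GROUP BY

Fix: Place WHERE between FROM and GROUP BY

Corrected query:
SELECT location, AVG(reading) FROM sensors WHERE reading > 83.7 GROUP BY location

Result:
location | AVG(reading)
---------+-------------
Lab-B    | 92.3        
Lobby    | 94.1        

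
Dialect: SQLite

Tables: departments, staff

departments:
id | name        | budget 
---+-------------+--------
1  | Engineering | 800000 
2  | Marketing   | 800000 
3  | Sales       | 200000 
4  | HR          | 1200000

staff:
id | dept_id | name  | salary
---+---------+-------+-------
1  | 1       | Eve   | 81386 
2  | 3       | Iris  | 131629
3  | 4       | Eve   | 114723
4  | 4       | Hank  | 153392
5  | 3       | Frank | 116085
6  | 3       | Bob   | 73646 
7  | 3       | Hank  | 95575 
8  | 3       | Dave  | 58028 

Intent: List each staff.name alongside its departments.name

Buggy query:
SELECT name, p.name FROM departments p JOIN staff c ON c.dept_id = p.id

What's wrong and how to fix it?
Bug: 'name' exists in both joined tables, so the database can't tell which one is meant

Fix: Prefix ambiguous columns with the table alias

Corrected query:
SELECT c.name, p.name FROM departments p JOIN staff c ON c.dept_id = p.id

Result:
name  | name       
------+------------
Eve   | Engineering
Iris  | Sales      
Eve   | HR         
Hank  | HR         
Frank | Sales      
Bob   | Sales      
Hank  | Sales      
Dave  | Sales      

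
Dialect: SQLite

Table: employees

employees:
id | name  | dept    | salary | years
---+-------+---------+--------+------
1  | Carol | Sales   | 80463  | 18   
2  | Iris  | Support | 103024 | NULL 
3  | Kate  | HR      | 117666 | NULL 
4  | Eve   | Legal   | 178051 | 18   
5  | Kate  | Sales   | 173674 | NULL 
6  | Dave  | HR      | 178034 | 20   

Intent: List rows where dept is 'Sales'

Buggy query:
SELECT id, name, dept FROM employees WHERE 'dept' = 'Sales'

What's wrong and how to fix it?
Bug: 'dept' in single quotes is a string literal, not the column; the comparison is literal-vs-literal and never true

Fix: Remove the quotes around the column name (or use double quotes for an identifier)

Corrected query:
SELECT id, name, dept FROM employees WHERE dept = 'Sales'

Result:
id | name  | dept 
---+-------+------
1  | Carol | Sales
5  | Kate  | Sales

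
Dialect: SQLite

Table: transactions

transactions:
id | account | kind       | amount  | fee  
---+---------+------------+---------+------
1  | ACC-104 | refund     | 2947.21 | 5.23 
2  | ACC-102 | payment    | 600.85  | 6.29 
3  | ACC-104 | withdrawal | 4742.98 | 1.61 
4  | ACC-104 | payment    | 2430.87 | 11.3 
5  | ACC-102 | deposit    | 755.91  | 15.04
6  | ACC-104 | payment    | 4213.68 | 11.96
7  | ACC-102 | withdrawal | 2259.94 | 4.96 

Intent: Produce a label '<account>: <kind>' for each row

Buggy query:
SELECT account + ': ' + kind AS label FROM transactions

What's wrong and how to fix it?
Bug: '+' is numeric addition; on text columns SQLite converts them to 0 instead of concatenating

Fix: Use the || operator for string concatenation

Corrected query:
SELECT account || ': ' || kind AS label FROM transactions

Result:
label              
-------------------
ACC-104: refund    
ACC-102: payment   
ACC-104: withdrawal
ACC-104: payment   
ACC-102: deposit   
ACC-104: payment   
ACC-102: withdrawal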